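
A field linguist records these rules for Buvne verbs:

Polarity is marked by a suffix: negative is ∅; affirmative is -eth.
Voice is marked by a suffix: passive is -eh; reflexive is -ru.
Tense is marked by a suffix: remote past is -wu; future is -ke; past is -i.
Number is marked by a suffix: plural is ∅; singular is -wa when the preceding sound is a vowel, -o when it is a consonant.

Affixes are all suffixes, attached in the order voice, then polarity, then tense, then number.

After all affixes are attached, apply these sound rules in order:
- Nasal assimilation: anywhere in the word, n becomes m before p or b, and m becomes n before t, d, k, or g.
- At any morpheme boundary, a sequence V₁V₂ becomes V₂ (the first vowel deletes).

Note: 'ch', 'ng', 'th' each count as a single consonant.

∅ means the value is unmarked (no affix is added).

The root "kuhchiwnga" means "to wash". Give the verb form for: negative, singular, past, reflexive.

kuhchiwngariwa

Attach voice reflexive -ru → kuhchiwngaru.
polarity = negative: zero marking, form stays kuhchiwngaru.
Attach tense past -i → kuhchiwngarui.
Attach number singular -wa (after vowel 'i') → kuhchiwngaruiwa.
Nasal assimilation: no change.
Apply vowel deletion: kuhchiwngaruiwa → kuhchiwngariwa.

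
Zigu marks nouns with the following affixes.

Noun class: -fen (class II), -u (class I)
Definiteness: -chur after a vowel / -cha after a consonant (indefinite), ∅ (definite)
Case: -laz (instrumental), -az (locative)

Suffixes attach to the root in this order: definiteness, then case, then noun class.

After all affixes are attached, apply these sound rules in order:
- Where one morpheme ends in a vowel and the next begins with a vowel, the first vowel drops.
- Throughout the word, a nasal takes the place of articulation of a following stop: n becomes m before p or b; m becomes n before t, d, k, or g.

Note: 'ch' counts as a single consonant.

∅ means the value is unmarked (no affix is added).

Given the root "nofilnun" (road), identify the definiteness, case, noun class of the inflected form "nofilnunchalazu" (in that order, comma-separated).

Segment: nofilnun-cha-laz-u.
definiteness: -chur/cha → indefinite.
case: -laz → instrumental.
noun class: -u → class I.

indefinite, instrumental, class I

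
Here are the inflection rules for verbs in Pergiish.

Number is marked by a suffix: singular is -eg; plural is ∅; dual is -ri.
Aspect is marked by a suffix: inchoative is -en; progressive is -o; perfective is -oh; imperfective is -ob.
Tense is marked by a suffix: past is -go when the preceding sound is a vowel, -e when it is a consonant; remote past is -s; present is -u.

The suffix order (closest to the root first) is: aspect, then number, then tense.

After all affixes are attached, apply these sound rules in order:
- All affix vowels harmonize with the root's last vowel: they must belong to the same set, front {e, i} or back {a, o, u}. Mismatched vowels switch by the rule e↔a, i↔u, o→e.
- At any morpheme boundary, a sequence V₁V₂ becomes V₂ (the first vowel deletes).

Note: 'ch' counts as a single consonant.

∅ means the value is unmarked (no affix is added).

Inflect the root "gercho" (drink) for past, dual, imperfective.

gerchobrugo

Attach aspect imperfective -ob → gerchoob.
Attach number dual -ri → gerchoobri.
Attach tense past -go (after vowel 'i') → gerchoobrigo.
Apply vowel harmony: gerchoobrigo → gerchoobrugo.
Apply vowel deletion: gerchoobrugo → gerchobrugo.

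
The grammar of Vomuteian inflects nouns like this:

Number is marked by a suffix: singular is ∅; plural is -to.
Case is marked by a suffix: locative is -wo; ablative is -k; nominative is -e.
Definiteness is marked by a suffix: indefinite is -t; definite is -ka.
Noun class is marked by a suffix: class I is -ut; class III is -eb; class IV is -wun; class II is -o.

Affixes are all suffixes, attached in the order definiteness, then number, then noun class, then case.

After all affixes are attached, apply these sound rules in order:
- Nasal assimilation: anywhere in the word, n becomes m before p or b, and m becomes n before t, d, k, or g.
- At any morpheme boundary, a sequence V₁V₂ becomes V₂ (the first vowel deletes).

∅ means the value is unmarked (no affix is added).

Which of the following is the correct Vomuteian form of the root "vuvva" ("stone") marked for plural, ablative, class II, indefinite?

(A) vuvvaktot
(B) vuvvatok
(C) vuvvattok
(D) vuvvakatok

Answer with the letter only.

C

Attach definiteness indefinite -t → vuvvat.
Attach number plural -to → vuvvatto.
Attach noun class class II -o → vuvvattoo.
Attach case ablative -k → vuvvattook.
Nasal assimilation: no change.
Apply vowel deletion: vuvvattook → vuvvattok.
So the correct form is vuvvattok, option (C).
(A) vuvvaktot is wrong: it has the affixes in the wrong order.
(D) vuvvakatok is wrong: it uses definite instead of indefinite for definiteness.
(B) vuvvatok is wrong: it uses singular instead of plural for number.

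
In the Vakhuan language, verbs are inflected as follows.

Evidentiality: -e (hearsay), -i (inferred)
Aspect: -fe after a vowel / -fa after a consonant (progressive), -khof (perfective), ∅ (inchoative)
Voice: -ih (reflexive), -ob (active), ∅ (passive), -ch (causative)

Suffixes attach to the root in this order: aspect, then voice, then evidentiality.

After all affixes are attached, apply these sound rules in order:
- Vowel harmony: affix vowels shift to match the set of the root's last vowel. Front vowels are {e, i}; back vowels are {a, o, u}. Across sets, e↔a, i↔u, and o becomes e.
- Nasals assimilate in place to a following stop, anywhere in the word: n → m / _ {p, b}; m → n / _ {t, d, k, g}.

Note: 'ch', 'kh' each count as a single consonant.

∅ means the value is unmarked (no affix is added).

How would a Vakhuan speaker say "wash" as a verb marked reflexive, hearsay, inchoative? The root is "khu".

khuuha

aspect = inchoative: zero marking, form stays khu.
Attach voice reflexive -ih → khuih.
Attach evidentiality hearsay -e → khuihe.
Apply vowel harmony: khuihe → khuuha.
Nasal assimilation: no change.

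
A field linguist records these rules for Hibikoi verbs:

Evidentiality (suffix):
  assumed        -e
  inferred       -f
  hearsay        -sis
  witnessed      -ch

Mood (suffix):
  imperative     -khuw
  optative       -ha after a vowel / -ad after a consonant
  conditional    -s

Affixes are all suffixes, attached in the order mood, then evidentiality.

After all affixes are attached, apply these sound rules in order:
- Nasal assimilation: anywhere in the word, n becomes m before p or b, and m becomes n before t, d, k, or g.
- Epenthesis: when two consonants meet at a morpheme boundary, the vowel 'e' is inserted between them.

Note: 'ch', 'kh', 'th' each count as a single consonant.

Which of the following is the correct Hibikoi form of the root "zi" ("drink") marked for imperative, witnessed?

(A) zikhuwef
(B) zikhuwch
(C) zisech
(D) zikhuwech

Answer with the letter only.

Attach mood imperative -khuw → zikhuw.
Attach evidentiality witnessed -ch → zikhuwch.
Nasal assimilation: no change.
Apply epenthesis: zikhuwch → zikhuwech.
So the correct form is zikhuwech, option (D).
(C) zisech is wrong: it uses conditional instead of imperative for mood.
(A) zikhuwef is wrong: it uses inferred instead of witnessed for evidentiality.
(B) zikhuwch is wrong: it fails to apply the sound rule(s).

D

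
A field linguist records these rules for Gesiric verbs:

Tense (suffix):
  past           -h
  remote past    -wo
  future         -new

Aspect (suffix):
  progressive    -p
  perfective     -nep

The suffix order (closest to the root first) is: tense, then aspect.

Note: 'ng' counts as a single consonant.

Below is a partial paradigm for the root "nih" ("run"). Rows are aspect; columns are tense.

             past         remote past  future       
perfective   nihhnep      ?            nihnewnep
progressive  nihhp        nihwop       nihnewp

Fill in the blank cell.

Attach tense remote past -wo → nihwo.
Attach aspect perfective -nep → nihwonep.

nihwonep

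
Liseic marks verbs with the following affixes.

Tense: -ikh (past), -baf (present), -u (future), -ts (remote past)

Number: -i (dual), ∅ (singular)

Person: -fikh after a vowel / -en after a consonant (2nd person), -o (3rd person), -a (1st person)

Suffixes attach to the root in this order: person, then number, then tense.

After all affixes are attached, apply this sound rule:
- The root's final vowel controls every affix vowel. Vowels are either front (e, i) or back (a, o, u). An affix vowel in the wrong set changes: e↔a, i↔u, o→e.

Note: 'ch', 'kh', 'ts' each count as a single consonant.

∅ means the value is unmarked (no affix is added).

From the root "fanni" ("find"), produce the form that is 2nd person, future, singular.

Attach person 2nd person -fikh (after vowel 'i') → fannifikh.
number = singular: zero marking, form stays fannifikh.
Attach tense future -u → fannifikhu.
Apply vowel harmony: fannifikhu → fannifikhi.

fannifikhi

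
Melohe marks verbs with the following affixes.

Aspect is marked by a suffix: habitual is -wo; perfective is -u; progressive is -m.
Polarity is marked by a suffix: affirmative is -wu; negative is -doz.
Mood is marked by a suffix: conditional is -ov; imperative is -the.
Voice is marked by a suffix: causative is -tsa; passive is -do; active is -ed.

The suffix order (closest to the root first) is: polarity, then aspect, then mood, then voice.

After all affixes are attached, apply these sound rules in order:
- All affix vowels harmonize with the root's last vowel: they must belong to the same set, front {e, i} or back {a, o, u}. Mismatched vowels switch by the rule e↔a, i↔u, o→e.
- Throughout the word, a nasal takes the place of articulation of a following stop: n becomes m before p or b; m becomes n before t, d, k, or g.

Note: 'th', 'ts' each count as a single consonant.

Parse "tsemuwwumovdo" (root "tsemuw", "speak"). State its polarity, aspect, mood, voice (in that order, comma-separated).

Segment: tsemuw-wu-m-ov-do.
polarity: -wu → affirmative.
aspect: -m → progressive.
mood: -ov → conditional.
voice: -do → passive.

affirmative, progressive, conditional, passive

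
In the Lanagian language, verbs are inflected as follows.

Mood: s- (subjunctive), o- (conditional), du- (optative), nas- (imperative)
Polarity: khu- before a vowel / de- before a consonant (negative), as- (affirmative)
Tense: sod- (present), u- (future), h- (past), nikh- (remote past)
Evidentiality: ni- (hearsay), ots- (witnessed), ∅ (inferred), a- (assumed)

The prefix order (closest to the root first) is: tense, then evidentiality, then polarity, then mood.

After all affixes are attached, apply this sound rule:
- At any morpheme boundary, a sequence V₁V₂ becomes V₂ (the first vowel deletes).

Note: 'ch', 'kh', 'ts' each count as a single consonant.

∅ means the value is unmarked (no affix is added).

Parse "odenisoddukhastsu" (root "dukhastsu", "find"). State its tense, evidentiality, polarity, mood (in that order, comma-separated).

present, hearsay, negative, conditional

Segment: o-de-ni-sod-dukhastsu.
tense: sod- → present.
evidentiality: ni- → hearsay.
polarity: khu/de- → negative.
mood: o- → conditional.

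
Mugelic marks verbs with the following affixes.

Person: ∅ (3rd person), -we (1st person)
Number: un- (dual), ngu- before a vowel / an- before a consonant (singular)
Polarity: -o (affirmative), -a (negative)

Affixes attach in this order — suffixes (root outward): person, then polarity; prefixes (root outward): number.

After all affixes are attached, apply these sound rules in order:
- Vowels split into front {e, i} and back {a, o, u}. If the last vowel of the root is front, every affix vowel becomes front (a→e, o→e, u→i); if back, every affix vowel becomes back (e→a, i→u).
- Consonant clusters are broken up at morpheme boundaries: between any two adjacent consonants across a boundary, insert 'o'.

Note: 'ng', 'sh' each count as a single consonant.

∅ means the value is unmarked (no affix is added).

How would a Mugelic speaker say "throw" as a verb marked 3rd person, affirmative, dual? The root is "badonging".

person = 3rd person: zero marking, form stays badonging.
Attach polarity affirmative -o → badongingo.
Attach number dual un- → unbadongingo.
Apply vowel harmony: unbadongingo → inbadonginge.
Apply epenthesis: inbadonginge → inobadonginge.

inobadonginge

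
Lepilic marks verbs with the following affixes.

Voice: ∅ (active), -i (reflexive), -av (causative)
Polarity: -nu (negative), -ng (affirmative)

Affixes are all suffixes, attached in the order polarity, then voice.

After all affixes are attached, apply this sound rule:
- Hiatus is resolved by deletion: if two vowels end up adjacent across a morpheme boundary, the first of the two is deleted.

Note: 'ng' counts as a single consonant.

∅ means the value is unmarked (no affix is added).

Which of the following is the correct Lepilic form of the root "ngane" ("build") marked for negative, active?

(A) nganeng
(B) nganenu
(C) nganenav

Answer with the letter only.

B

Attach polarity negative -nu → nganenu.
voice = active: zero marking, form stays nganenu.
Vowel deletion: no change.
So the correct form is nganenu, option (B).
(C) nganenav is wrong: it uses causative instead of active for voice.
(A) nganeng is wrong: it uses affirmative instead of negative for polarity.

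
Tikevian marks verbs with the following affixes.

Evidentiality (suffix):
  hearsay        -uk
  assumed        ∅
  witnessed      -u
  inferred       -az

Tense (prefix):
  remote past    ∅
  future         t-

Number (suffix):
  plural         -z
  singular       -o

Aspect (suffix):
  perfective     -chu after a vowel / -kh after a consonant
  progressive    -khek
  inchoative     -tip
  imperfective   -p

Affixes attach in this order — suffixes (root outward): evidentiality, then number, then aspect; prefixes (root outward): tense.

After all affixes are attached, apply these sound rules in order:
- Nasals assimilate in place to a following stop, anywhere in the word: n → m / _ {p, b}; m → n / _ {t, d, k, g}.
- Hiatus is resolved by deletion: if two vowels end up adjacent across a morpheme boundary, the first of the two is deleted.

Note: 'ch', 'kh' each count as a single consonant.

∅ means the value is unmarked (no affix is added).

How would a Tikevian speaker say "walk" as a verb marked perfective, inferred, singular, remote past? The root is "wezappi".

tense = remote past: zero marking, form stays wezappi.
Attach evidentiality inferred -az → wezappiaz.
Attach number singular -o → wezappiazo.
Attach aspect perfective -chu (after vowel 'o') → wezappiazochu.
Nasal assimilation: no change.
Apply vowel deletion: wezappiazochu → wezappazochu.

wezappazochu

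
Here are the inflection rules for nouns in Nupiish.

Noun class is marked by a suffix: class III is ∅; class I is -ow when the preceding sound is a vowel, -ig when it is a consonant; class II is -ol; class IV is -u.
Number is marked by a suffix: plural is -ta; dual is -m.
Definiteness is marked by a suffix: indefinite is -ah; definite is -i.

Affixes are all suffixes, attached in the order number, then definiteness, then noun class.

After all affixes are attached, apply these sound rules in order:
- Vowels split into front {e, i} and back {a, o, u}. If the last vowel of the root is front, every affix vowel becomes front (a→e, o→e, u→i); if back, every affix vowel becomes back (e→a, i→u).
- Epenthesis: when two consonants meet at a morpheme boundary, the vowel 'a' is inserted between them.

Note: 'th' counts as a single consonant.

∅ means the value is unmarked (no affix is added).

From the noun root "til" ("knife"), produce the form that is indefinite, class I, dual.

tilamehig

Attach number dual -m → tilm.
Attach definiteness indefinite -ah → tilmah.
Attach noun class class I -ig (after consonant 'h') → tilmahig.
Apply vowel harmony: tilmahig → tilmehig.
Apply epenthesis: tilmehig → tilamehig.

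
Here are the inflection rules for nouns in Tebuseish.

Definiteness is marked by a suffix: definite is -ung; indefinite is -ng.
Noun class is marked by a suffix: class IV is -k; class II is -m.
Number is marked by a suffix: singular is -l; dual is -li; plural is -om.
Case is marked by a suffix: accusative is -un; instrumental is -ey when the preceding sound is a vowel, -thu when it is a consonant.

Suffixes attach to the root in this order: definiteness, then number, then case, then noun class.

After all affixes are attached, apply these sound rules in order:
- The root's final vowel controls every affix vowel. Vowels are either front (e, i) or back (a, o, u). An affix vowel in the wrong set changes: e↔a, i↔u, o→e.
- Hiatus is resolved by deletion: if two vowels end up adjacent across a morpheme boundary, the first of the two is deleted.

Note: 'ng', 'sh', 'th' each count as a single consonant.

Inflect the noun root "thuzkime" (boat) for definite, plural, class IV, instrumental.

Attach definiteness definite -ung → thuzkimeung.
Attach number plural -om → thuzkimeungom.
Attach case instrumental -thu (after consonant 'm') → thuzkimeungomthu.
Attach noun class class IV -k → thuzkimeungomthuk.
Apply vowel harmony: thuzkimeungomthuk → thuzkimeingemthik.
Apply vowel deletion: thuzkimeingemthik → thuzkimingemthik.

thuzkimingemthik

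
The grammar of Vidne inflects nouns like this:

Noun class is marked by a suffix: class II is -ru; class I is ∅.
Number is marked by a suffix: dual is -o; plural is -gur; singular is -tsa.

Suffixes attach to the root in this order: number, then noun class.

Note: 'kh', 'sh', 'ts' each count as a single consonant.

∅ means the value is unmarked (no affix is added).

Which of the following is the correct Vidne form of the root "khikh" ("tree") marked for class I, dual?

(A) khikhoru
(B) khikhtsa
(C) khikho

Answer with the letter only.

C

Attach number dual -o → khikho.
noun class = class I: zero marking, form stays khikho.
So the correct form is khikho, option (C).
(B) khikhtsa is wrong: it uses singular instead of dual for number.
(A) khikhoru is wrong: it uses class II instead of class I for noun class.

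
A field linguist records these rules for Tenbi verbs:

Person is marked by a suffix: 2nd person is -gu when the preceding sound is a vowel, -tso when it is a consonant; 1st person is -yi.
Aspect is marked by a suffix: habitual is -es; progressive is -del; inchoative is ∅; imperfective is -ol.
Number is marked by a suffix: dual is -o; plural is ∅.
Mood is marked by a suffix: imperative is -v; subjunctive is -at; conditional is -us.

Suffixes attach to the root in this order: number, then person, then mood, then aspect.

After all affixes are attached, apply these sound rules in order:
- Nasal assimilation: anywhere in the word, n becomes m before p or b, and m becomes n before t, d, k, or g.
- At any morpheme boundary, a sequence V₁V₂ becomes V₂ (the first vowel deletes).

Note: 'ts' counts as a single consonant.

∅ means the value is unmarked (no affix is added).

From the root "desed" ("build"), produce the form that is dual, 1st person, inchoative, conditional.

desedoyus

Attach number dual -o → desedo.
Attach person 1st person -yi → desedoyi.
Attach mood conditional -us → desedoyius.
aspect = inchoative: zero marking, form stays desedoyius.
Nasal assimilation: no change.
Apply vowel deletion: desedoyius → desedoyus.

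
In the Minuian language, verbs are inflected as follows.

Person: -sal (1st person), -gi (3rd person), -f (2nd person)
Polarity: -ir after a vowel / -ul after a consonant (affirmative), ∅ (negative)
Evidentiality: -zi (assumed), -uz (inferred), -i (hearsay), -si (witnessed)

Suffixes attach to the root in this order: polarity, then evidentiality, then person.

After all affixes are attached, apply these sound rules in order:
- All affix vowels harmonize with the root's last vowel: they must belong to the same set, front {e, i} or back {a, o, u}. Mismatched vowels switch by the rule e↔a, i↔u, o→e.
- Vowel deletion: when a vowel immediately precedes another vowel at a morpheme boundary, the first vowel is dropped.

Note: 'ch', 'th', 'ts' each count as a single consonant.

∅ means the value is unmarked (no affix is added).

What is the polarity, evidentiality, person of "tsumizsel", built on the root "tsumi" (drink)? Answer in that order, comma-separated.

negative, inferred, 1st person

Segment: tsumi-uz-sal.
polarity: ∅ → negative.
evidentiality: -uz → inferred.
person: -sal → 1st person.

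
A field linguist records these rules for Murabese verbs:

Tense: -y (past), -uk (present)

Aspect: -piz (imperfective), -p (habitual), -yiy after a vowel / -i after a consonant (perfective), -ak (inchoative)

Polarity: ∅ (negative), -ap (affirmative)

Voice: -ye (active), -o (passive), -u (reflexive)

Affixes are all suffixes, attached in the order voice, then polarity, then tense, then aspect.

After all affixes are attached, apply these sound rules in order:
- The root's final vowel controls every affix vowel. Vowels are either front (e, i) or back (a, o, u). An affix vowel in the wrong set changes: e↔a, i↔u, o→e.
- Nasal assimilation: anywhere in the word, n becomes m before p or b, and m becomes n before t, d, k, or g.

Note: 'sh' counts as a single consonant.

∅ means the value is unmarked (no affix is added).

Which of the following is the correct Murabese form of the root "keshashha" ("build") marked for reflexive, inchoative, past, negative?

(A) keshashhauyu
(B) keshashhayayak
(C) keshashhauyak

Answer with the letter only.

C

Attach voice reflexive -u → keshashhau.
polarity = negative: zero marking, form stays keshashhau.
Attach tense past -y → keshashhauy.
Attach aspect inchoative -ak → keshashhauyak.
Vowel harmony: no change.
Nasal assimilation: no change.
So the correct form is keshashhauyak, option (C).
(B) keshashhayayak is wrong: it uses active instead of reflexive for voice.
(A) keshashhauyu is wrong: it uses perfective instead of inchoative for aspect.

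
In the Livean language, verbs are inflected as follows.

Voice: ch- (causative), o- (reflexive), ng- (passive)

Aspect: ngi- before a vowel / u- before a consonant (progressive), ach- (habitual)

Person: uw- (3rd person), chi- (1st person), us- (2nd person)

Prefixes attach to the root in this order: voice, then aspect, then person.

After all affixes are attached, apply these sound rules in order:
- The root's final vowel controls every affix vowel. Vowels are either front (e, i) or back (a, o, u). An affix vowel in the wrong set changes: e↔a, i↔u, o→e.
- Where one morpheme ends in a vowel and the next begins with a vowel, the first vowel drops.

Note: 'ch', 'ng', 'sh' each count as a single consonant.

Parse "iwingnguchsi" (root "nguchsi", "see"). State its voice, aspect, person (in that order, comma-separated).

passive, progressive, 3rd person

Segment: uw-u-ng-nguchsi.
voice: ng- → passive.
aspect: ngi/u- → progressive.
person: uw- → 3rd person.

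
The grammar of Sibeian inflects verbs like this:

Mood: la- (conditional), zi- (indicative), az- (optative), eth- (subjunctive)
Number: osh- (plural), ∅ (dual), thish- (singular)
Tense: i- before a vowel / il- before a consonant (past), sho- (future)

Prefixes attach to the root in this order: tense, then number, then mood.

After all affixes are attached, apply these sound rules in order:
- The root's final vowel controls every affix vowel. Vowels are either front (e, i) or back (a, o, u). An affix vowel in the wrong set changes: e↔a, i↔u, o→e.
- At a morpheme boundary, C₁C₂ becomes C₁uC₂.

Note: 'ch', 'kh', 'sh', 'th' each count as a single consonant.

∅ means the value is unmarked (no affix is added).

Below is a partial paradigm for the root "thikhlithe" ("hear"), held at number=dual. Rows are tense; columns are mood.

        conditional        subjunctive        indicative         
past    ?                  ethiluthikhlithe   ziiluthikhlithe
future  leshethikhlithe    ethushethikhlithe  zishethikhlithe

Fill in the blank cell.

Attach tense past il- (before consonant 'th') → ilthikhlithe.
number = dual: zero marking, form stays ilthikhlithe.
Attach mood conditional la- → lailthikhlithe.
Apply vowel harmony: lailthikhlithe → leilthikhlithe.
Apply epenthesis: leilthikhlithe → leiluthikhlithe.

leiluthikhlithe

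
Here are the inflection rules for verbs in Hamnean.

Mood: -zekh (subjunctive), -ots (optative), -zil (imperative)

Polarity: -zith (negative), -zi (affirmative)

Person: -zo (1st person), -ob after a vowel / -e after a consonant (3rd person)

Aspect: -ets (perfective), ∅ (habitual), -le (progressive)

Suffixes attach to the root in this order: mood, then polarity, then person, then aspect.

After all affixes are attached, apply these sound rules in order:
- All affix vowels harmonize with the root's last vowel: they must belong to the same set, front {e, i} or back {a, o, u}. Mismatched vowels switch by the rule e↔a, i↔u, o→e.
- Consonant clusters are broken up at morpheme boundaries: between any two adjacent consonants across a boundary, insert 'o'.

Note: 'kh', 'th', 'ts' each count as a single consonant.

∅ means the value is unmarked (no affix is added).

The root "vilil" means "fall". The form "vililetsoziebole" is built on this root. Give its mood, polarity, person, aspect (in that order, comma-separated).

Segment: vilil-ots-zi-ob-le.
mood: -ots → optative.
polarity: -zi → affirmative.
person: -ob/e → 3rd person.
aspect: -le → progressive.

optative, affirmative, 3rd person, progressive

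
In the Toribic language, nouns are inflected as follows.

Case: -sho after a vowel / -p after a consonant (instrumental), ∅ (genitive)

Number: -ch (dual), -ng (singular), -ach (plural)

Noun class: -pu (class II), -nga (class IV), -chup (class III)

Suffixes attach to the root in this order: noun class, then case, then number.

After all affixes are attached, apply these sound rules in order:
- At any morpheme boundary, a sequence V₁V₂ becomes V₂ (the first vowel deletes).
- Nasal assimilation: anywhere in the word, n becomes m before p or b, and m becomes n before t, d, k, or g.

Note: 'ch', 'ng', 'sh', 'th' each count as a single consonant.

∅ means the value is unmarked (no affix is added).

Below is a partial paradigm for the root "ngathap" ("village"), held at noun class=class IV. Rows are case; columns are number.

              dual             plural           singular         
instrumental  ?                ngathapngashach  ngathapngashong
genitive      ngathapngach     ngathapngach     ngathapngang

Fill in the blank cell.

ngathapngashoch

Attach noun class class IV -nga → ngathapnga.
Attach case instrumental -sho (after vowel 'a') → ngathapngasho.
Attach number dual -ch → ngathapngashoch.
Vowel deletion: no change.
Nasal assimilation: no change.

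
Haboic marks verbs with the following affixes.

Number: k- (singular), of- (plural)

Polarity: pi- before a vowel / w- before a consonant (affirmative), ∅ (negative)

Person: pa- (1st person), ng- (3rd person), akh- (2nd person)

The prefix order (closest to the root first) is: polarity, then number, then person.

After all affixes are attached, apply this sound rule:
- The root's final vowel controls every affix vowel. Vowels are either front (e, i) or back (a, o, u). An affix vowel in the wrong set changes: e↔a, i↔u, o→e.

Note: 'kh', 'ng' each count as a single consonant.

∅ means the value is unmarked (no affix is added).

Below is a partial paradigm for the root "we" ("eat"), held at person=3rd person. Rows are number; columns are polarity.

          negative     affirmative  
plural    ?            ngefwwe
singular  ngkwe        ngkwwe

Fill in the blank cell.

ngefwe

polarity = negative: zero marking, form stays we.
Attach number plural of- → ofwe.
Attach person 3rd person ng- → ngofwe.
Apply vowel harmony: ngofwe → ngefwe.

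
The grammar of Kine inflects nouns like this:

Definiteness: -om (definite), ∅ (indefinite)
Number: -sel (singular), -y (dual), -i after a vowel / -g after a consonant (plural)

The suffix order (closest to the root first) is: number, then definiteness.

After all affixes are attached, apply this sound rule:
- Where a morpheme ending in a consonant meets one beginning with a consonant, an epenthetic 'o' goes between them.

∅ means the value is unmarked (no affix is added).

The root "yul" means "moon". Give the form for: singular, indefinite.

Attach number singular -sel → yulsel.
definiteness = indefinite: zero marking, form stays yulsel.
Apply epenthesis: yulsel → yulosel.

yulosel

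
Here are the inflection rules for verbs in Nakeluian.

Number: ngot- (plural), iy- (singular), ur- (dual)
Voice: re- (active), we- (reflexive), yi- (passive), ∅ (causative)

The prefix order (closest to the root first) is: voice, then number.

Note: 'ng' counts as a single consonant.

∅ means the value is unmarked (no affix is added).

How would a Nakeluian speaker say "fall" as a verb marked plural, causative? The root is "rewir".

voice = causative: zero marking, form stays rewir.
Attach number plural ngot- → ngotrewir.

ngotrewir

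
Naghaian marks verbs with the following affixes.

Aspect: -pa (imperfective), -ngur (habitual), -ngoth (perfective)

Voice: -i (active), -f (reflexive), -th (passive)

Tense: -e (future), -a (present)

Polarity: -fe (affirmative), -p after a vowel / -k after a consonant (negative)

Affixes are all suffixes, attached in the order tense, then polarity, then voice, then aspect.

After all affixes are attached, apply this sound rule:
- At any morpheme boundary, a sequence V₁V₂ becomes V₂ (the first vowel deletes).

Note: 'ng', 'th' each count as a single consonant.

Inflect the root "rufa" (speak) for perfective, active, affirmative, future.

Attach tense future -e → rufae.
Attach polarity affirmative -fe → rufaefe.
Attach voice active -i → rufaefei.
Attach aspect perfective -ngoth → rufaefeingoth.
Apply vowel deletion: rufaefeingoth → rufefingoth.

rufefingoth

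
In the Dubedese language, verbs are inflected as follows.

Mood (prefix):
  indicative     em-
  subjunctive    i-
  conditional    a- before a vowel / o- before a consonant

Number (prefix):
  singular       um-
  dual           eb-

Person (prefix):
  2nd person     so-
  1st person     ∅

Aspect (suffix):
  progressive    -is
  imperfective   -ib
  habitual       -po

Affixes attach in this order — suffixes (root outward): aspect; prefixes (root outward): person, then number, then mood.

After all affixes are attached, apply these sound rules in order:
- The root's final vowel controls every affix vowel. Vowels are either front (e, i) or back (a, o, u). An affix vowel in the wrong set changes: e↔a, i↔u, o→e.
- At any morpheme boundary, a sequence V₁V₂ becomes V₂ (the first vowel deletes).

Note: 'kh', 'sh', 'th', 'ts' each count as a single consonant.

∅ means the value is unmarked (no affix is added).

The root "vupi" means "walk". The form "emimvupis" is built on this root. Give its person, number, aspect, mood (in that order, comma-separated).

Segment: em-um-vupi-is.
person: ∅ → 1st person.
number: um- → singular.
aspect: -is → progressive.
mood: em- → indicative.

1st person, singular, progressive, indicative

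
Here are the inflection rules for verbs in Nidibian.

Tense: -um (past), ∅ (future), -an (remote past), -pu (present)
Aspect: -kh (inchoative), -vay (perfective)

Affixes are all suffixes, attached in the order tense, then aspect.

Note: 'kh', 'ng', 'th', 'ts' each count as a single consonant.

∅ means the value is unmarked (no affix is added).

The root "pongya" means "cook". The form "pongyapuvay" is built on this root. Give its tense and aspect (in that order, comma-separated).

present, perfective

Segment: pongya-pu-vay.
tense: -pu → present.
aspect: -vay → perfective.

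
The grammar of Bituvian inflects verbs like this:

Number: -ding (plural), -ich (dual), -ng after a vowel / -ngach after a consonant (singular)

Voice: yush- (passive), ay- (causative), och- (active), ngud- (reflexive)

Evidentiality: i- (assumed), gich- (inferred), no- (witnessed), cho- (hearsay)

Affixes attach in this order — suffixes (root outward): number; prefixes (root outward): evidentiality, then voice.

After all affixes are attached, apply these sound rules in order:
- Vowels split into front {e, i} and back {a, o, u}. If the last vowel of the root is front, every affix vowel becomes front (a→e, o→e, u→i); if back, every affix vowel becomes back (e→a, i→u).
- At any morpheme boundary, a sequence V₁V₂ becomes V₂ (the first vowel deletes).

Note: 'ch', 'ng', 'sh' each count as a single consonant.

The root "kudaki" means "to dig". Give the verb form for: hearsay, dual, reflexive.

ngidchekudakich

Attach number dual -ich → kudakiich.
Attach evidentiality hearsay cho- → chokudakiich.
Attach voice reflexive ngud- → ngudchokudakiich.
Apply vowel harmony: ngudchokudakiich → ngidchekudakiich.
Apply vowel deletion: ngidchekudakiich → ngidchekudakich.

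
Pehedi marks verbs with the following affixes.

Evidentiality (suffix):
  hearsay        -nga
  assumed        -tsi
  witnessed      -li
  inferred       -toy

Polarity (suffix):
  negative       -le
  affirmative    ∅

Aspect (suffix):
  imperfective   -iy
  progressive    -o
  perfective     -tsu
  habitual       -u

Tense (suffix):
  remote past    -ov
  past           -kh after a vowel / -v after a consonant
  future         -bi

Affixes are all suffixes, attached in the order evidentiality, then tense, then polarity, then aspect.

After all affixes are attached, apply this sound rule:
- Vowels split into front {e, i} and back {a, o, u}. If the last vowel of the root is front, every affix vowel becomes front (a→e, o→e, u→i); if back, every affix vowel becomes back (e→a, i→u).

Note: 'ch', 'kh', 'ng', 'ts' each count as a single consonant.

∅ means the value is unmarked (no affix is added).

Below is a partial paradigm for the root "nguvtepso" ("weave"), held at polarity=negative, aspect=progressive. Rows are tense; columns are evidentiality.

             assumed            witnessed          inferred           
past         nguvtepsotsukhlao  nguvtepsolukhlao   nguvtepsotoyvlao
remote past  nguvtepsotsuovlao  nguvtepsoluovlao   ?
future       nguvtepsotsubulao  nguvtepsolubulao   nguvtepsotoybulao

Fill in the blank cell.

nguvtepsotoyovlao

Attach evidentiality inferred -toy → nguvtepsotoy.
Attach tense remote past -ov → nguvtepsotoyov.
Attach polarity negative -le → nguvtepsotoyovle.
Attach aspect progressive -o → nguvtepsotoyovleo.
Apply vowel harmony: nguvtepsotoyovleo → nguvtepsotoyovlao.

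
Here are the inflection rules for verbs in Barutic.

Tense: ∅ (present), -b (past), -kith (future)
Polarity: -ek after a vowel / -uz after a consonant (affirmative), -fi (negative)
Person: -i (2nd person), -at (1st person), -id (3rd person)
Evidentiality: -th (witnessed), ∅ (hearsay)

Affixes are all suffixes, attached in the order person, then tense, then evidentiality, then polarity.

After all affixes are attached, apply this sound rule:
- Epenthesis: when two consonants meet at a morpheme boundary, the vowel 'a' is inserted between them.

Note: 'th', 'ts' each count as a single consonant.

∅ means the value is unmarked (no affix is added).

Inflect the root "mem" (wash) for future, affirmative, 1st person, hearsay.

Attach person 1st person -at → memat.
Attach tense future -kith → mematkith.
evidentiality = hearsay: zero marking, form stays mematkith.
Attach polarity affirmative -uz (after consonant 'th') → mematkithuz.
Apply epenthesis: mematkithuz → mematakithuz.

mematakithuz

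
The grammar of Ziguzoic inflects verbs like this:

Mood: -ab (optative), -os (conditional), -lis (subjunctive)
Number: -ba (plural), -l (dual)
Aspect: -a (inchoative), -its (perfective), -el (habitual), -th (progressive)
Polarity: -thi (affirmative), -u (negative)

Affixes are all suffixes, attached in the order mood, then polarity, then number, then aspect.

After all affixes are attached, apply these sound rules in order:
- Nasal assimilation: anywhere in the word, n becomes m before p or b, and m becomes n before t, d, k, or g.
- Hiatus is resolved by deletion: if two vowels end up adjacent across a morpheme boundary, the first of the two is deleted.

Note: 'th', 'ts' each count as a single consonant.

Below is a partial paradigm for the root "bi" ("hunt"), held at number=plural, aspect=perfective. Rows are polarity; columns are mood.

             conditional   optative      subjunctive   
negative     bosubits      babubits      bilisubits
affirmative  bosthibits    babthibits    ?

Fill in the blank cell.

Attach mood subjunctive -lis → bilis.
Attach polarity affirmative -thi → bilisthi.
Attach number plural -ba → bilisthiba.
Attach aspect perfective -its → bilisthibaits.
Nasal assimilation: no change.
Apply vowel deletion: bilisthibaits → bilisthibits.

bilisthibits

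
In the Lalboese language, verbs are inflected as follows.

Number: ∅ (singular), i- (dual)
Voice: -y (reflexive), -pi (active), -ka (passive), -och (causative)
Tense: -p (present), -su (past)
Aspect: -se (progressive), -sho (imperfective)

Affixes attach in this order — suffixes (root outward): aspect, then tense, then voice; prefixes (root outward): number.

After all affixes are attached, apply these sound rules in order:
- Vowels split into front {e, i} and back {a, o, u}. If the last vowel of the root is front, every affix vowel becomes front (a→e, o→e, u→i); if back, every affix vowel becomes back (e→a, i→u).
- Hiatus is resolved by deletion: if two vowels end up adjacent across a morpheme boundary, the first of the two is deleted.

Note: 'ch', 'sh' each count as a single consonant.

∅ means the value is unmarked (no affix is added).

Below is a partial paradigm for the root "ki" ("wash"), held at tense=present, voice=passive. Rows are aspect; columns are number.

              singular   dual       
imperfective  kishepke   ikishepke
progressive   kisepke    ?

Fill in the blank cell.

ikisepke

Attach aspect progressive -se → kise.
Attach tense present -p → kisep.
Attach voice passive -ka → kisepka.
Attach number dual i- → ikisepka.
Apply vowel harmony: ikisepka → ikisepke.
Vowel deletion: no change.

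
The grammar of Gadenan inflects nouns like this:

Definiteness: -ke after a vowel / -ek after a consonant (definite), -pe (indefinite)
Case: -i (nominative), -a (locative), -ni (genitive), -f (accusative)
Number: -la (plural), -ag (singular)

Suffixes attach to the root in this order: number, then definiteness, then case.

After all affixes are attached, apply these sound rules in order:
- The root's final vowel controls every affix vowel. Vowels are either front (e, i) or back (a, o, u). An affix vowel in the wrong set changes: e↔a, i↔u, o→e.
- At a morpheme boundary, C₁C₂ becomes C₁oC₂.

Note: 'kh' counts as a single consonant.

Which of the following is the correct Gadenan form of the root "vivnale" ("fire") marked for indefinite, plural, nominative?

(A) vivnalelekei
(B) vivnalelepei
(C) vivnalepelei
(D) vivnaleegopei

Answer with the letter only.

B

Attach number plural -la → vivnalela.
Attach definiteness indefinite -pe → vivnalelape.
Attach case nominative -i → vivnalelapei.
Apply vowel harmony: vivnalelapei → vivnalelepei.
Epenthesis: no change.
So the correct form is vivnalelepei, option (B).
(D) vivnaleegopei is wrong: it uses singular instead of plural for number.
(A) vivnalelekei is wrong: it uses definite instead of indefinite for definiteness.
(C) vivnalepelei is wrong: it has the affixes in the wrong order.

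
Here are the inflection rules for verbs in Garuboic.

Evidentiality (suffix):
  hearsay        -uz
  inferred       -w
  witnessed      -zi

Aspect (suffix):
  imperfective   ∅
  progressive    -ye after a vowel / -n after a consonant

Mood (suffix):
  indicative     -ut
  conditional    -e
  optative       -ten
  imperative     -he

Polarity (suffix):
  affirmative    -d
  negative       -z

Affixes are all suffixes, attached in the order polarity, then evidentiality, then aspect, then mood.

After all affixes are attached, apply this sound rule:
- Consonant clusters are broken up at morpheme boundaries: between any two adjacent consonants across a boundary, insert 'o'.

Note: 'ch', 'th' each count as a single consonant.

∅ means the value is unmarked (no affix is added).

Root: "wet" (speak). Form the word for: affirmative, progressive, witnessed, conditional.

Attach polarity affirmative -d → wetd.
Attach evidentiality witnessed -zi → wetdzi.
Attach aspect progressive -ye (after vowel 'i') → wetdziye.
Attach mood conditional -e → wetdziyee.
Apply epenthesis: wetdziyee → wetodoziyee.

wetodoziyee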